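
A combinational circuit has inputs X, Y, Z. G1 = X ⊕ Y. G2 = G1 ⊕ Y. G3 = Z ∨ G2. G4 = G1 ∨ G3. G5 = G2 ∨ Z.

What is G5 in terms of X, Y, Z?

((X ⊕ Y) ⊕ Y) ∨ Z

G1 = X ⊕ Y
G2 = G1 ⊕ Y = (X ⊕ Y) ⊕ Y
G5 = G2 ∨ Z = ((X ⊕ Y) ⊕ Y) ∨ Z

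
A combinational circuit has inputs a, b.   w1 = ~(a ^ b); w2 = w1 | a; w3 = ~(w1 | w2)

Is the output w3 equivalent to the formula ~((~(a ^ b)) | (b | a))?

w1 = ~(a ^ b)
w2 = w1 | a = (~(a ^ b)) | a
w3 = ~(w1 | w2) = ~((~(a ^ b)) | ((~(a ^ b)) | a))
At a=0, b=1: circuit gives 1, formula gives 0.

No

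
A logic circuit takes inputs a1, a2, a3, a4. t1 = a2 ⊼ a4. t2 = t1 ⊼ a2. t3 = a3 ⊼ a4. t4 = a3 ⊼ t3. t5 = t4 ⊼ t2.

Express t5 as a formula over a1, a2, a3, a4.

t1 = a2 ⊼ a4
t2 = t1 ⊼ a2 = (a2 ⊼ a4) ⊼ a2
t3 = a3 ⊼ a4
t4 = a3 ⊼ t3 = a3 ⊼ (a3 ⊼ a4)
t5 = t4 ⊼ t2 = (a3 ⊼ (a3 ⊼ a4)) ⊼ ((a2 ⊼ a4) ⊼ a2)

(a3 ⊼ (a3 ⊼ a4)) ⊼ ((a2 ⊼ a4) ⊼ a2)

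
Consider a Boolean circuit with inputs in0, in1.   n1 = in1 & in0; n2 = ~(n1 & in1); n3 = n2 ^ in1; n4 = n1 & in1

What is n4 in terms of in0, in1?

n1 = in1 & in0
n4 = n1 & in1 = (in1 & in0) & in1

(in1 & in0) & in1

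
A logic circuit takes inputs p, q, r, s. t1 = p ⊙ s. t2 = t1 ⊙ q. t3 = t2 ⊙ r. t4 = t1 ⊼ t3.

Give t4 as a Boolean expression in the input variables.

t1 = p ⊙ s
t2 = t1 ⊙ q = (p ⊙ s) ⊙ q
t3 = t2 ⊙ r = ((p ⊙ s) ⊙ q) ⊙ r
t4 = t1 ⊼ t3 = (p ⊙ s) ⊼ (((p ⊙ s) ⊙ q) ⊙ r)

(p ⊙ s) ⊼ (((p ⊙ s) ⊙ q) ⊙ r)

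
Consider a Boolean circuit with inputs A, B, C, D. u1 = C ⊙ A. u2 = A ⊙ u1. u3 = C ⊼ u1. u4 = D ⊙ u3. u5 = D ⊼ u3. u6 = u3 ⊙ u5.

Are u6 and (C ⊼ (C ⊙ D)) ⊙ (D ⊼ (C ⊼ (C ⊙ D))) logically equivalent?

No

u1 = C ⊙ A
u3 = C ⊼ u1 = C ⊼ (C ⊙ A)
u5 = D ⊼ u3 = D ⊼ (C ⊼ (C ⊙ A))
u6 = u3 ⊙ u5 = (C ⊼ (C ⊙ A)) ⊙ (D ⊼ (C ⊼ (C ⊙ A)))
At A=1, B=0, C=1, D=0: circuit gives 0, formula gives 1.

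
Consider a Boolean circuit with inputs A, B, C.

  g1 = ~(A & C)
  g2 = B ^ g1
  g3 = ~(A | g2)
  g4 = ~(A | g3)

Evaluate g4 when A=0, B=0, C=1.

g1 = ~(0 & 1) = 1
g2 = 0 ^ 1 = 1
g3 = ~(0 | 1) = 0
g4 = ~(0 | 0) = 1

1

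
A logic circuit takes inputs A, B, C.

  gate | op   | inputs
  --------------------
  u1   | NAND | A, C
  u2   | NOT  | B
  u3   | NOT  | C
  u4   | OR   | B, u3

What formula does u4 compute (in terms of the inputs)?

B OR NOT C

u3 = NOT C
u4 = B OR u3 = B OR NOT C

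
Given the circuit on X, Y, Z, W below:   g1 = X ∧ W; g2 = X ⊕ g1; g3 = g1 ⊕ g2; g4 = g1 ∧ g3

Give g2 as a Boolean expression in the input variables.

X ⊕ (X ∧ W)

g1 = X ∧ W
g2 = X ⊕ g1 = X ⊕ (X ∧ W)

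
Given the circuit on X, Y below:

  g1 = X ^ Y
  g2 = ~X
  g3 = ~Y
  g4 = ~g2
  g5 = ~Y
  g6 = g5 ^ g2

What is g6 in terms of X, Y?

~Y ^ ~X

g2 = ~X
g5 = ~Y
g6 = g5 ^ g2 = ~Y ^ ~X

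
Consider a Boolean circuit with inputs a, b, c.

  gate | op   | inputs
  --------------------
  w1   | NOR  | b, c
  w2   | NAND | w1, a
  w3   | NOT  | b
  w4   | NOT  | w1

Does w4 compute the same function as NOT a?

No

w1 = b NOR c
w4 = NOT w1 = NOT (b NOR c)
At a=0, b=0, c=0: circuit gives 0, formula gives 1.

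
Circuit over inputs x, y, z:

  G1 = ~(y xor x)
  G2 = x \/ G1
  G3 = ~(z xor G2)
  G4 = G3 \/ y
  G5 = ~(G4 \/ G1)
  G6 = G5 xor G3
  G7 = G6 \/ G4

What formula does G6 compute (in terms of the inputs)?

(~(((~(z xor (x \/ (~(y xor x))))) \/ y) \/ (~(y xor x)))) xor (~(z xor (x \/ (~(y xor x)))))

G1 = ~(y xor x)
G2 = x \/ G1 = x \/ (~(y xor x))
G3 = ~(z xor G2) = ~(z xor (x \/ (~(y xor x))))
G4 = G3 \/ y = (~(z xor (x \/ (~(y xor x))))) \/ y
G5 = ~(G4 \/ G1) = ~(((~(z xor (x \/ (~(y xor x))))) \/ y) \/ (~(y xor x)))
G6 = G5 xor G3 = (~(((~(z xor (x \/ (~(y xor x))))) \/ y) \/ (~(y xor x)))) xor (~(z xor (x \/ (~(y xor x)))))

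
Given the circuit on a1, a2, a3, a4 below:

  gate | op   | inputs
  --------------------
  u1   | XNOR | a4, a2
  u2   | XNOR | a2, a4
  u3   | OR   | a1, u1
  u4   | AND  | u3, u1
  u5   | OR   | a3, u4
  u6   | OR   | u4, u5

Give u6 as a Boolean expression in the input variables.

u1 = a4 XNOR a2
u3 = a1 OR u1 = a1 OR (a4 XNOR a2)
u4 = u3 AND u1 = (a1 OR (a4 XNOR a2)) AND (a4 XNOR a2)
u5 = a3 OR u4 = a3 OR ((a1 OR (a4 XNOR a2)) AND (a4 XNOR a2))
u6 = u4 OR u5 = ((a1 OR (a4 XNOR a2)) AND (a4 XNOR a2)) OR (a3 OR ((a1 OR (a4 XNOR a2)) AND (a4 XNOR a2)))

((a1 OR (a4 XNOR a2)) AND (a4 XNOR a2)) OR (a3 OR ((a1 OR (a4 XNOR a2)) AND (a4 XNOR a2)))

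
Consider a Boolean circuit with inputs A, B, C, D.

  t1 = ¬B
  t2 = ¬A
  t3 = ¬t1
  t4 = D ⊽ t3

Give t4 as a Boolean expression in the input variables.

D ⊽ ¬¬B

t1 = ¬B
t3 = ¬t1 = ¬¬B
t4 = D ⊽ t3 = D ⊽ ¬¬B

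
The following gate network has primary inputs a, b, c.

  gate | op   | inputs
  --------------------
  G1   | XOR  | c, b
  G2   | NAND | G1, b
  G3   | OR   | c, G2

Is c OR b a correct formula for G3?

G1 = c XOR b
G2 = G1 NAND b = (c XOR b) NAND b
G3 = c OR G2 = c OR ((c XOR b) NAND b)
At a=0, b=0, c=0: circuit gives 1, formula gives 0.

No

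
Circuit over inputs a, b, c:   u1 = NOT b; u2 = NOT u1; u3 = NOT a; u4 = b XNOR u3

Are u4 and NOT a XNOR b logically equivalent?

Yes

u3 = NOT a
u4 = b XNOR u3 = b XNOR NOT a
At a=0, b=0, c=0: circuit gives 0, formula gives 0.
At a=0, b=1, c=0: circuit gives 1, formula gives 1.
Agrees on all 8 inputs.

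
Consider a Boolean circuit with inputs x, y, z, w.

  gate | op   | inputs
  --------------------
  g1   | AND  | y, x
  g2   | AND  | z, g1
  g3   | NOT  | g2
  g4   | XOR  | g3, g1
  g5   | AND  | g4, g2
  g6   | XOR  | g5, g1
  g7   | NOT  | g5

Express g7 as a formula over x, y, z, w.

NOT ((NOT (z AND (y AND x)) XOR (y AND x)) AND (z AND (y AND x)))

g1 = y AND x
g2 = z AND g1 = z AND (y AND x)
g3 = NOT g2 = NOT (z AND (y AND x))
g4 = g3 XOR g1 = NOT (z AND (y AND x)) XOR (y AND x)
g5 = g4 AND g2 = (NOT (z AND (y AND x)) XOR (y AND x)) AND (z AND (y AND x))
g7 = NOT g5 = NOT ((NOT (z AND (y AND x)) XOR (y AND x)) AND (z AND (y AND x)))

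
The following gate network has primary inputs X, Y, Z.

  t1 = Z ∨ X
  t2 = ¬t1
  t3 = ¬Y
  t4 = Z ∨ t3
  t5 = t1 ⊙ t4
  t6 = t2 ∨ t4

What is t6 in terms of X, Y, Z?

¬(Z ∨ X) ∨ (Z ∨ ¬Y)

t1 = Z ∨ X
t2 = ¬t1 = ¬(Z ∨ X)
t3 = ¬Y
t4 = Z ∨ t3 = Z ∨ ¬Y
t6 = t2 ∨ t4 = ¬(Z ∨ X) ∨ (Z ∨ ¬Y)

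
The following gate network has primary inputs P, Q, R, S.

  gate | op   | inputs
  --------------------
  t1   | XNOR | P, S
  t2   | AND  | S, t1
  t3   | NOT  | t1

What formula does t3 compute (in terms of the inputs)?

t1 = P XNOR S
t3 = NOT t1 = NOT (P XNOR S)

NOT (P XNOR S)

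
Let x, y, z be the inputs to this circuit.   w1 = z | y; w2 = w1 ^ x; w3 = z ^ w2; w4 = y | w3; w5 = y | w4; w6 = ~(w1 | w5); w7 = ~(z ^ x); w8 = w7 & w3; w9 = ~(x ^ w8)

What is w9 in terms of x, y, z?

~(x ^ ((~(z ^ x)) & (z ^ ((z | y) ^ x))))

w1 = z | y
w2 = w1 ^ x = (z | y) ^ x
w3 = z ^ w2 = z ^ ((z | y) ^ x)
w7 = ~(z ^ x)
w8 = w7 & w3 = (~(z ^ x)) & (z ^ ((z | y) ^ x))
w9 = ~(x ^ w8) = ~(x ^ ((~(z ^ x)) & (z ^ ((z | y) ^ x))))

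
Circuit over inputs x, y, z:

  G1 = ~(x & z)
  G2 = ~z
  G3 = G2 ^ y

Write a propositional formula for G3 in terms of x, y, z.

~z ^ y

G2 = ~z
G3 = G2 ^ y = ~z ^ y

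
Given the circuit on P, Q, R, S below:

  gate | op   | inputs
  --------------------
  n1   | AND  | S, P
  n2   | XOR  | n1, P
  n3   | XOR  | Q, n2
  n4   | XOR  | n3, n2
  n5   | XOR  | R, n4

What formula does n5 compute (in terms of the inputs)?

R XOR ((Q XOR ((S AND P) XOR P)) XOR ((S AND P) XOR P))

n1 = S AND P
n2 = n1 XOR P = (S AND P) XOR P
n3 = Q XOR n2 = Q XOR ((S AND P) XOR P)
n4 = n3 XOR n2 = (Q XOR ((S AND P) XOR P)) XOR ((S AND P) XOR P)
n5 = R XOR n4 = R XOR ((Q XOR ((S AND P) XOR P)) XOR ((S AND P) XOR P))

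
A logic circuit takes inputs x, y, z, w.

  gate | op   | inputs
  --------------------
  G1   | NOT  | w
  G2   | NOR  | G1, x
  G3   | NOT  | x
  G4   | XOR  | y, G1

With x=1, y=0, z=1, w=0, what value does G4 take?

G1 = NOT 0 = 1
G4 = 0 XOR 1 = 1

1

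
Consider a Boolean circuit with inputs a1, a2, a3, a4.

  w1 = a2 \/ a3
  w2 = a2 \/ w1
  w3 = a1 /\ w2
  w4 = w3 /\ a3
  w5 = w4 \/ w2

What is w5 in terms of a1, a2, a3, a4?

w1 = a2 \/ a3
w2 = a2 \/ w1 = a2 \/ (a2 \/ a3)
w3 = a1 /\ w2 = a1 /\ (a2 \/ (a2 \/ a3))
w4 = w3 /\ a3 = (a1 /\ (a2 \/ (a2 \/ a3))) /\ a3
w5 = w4 \/ w2 = ((a1 /\ (a2 \/ (a2 \/ a3))) /\ a3) \/ (a2 \/ (a2 \/ a3))

((a1 /\ (a2 \/ (a2 \/ a3))) /\ a3) \/ (a2 \/ (a2 \/ a3))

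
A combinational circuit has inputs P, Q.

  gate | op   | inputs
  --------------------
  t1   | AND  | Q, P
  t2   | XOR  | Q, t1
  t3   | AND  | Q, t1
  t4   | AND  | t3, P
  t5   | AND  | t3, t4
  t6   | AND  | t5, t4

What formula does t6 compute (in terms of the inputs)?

((Q AND (Q AND P)) AND ((Q AND (Q AND P)) AND P)) AND ((Q AND (Q AND P)) AND P)

t1 = Q AND P
t3 = Q AND t1 = Q AND (Q AND P)
t4 = t3 AND P = (Q AND (Q AND P)) AND P
t5 = t3 AND t4 = (Q AND (Q AND P)) AND ((Q AND (Q AND P)) AND P)
t6 = t5 AND t4 = ((Q AND (Q AND P)) AND ((Q AND (Q AND P)) AND P)) AND ((Q AND (Q AND P)) AND P)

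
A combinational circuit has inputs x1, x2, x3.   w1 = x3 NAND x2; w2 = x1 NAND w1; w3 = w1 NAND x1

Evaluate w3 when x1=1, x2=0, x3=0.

w1 = 0 NAND 0 = 1
w3 = 1 NAND 1 = 0

0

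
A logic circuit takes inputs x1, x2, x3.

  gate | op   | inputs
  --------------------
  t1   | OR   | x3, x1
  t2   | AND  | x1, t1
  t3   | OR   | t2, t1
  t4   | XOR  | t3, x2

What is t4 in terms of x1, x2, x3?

t1 = x3 OR x1
t2 = x1 AND t1 = x1 AND (x3 OR x1)
t3 = t2 OR t1 = (x1 AND (x3 OR x1)) OR (x3 OR x1)
t4 = t3 XOR x2 = ((x1 AND (x3 OR x1)) OR (x3 OR x1)) XOR x2

((x1 AND (x3 OR x1)) OR (x3 OR x1)) XOR x2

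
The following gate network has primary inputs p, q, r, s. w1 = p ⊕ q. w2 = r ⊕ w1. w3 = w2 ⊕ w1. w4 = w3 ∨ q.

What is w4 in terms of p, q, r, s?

w1 = p ⊕ q
w2 = r ⊕ w1 = r ⊕ (p ⊕ q)
w3 = w2 ⊕ w1 = (r ⊕ (p ⊕ q)) ⊕ (p ⊕ q)
w4 = w3 ∨ q = ((r ⊕ (p ⊕ q)) ⊕ (p ⊕ q)) ∨ q

((r ⊕ (p ⊕ q)) ⊕ (p ⊕ q)) ∨ q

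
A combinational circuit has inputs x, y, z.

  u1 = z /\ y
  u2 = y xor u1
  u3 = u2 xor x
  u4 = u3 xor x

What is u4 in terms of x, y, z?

((y xor (z /\ y)) xor x) xor x

u1 = z /\ y
u2 = y xor u1 = y xor (z /\ y)
u3 = u2 xor x = (y xor (z /\ y)) xor x
u4 = u3 xor x = ((y xor (z /\ y)) xor x) xor x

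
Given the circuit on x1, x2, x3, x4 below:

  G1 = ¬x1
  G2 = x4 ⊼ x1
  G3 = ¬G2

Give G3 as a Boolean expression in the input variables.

¬(x4 ⊼ x1)

G2 = x4 ⊼ x1
G3 = ¬G2 = ¬(x4 ⊼ x1)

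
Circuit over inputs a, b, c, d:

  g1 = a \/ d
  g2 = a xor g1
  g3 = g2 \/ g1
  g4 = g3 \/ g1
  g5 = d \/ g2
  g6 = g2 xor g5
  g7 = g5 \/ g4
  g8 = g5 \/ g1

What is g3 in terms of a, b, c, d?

g1 = a \/ d
g2 = a xor g1 = a xor (a \/ d)
g3 = g2 \/ g1 = (a xor (a \/ d)) \/ (a \/ d)

(a xor (a \/ d)) \/ (a \/ d)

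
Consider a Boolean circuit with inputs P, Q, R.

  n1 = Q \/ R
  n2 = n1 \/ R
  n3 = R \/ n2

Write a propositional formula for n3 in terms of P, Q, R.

n1 = Q \/ R
n2 = n1 \/ R = (Q \/ R) \/ R
n3 = R \/ n2 = R \/ ((Q \/ R) \/ R)

R \/ ((Q \/ R) \/ R)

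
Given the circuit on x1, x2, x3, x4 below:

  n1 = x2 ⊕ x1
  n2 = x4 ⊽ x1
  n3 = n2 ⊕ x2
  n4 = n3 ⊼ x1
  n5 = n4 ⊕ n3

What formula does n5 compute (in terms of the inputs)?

n2 = x4 ⊽ x1
n3 = n2 ⊕ x2 = (x4 ⊽ x1) ⊕ x2
n4 = n3 ⊼ x1 = ((x4 ⊽ x1) ⊕ x2) ⊼ x1
n5 = n4 ⊕ n3 = (((x4 ⊽ x1) ⊕ x2) ⊼ x1) ⊕ ((x4 ⊽ x1) ⊕ x2)

(((x4 ⊽ x1) ⊕ x2) ⊼ x1) ⊕ ((x4 ⊽ x1) ⊕ x2)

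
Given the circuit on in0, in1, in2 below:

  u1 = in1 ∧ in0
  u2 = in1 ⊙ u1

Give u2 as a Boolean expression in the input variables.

u1 = in1 ∧ in0
u2 = in1 ⊙ u1 = in1 ⊙ (in1 ∧ in0)

in1 ⊙ (in1 ∧ in0)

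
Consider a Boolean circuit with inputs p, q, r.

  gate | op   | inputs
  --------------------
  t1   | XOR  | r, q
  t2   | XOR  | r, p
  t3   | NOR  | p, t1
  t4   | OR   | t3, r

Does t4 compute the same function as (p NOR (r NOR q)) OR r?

t1 = r XOR q
t3 = p NOR t1 = p NOR (r XOR q)
t4 = t3 OR r = (p NOR (r XOR q)) OR r
At p=0, q=0, r=0: circuit gives 1, formula gives 0.

No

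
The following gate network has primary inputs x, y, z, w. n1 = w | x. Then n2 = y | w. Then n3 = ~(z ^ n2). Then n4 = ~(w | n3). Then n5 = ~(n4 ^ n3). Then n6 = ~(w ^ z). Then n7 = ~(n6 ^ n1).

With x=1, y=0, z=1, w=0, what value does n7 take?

0

n1 = 0 | 1 = 1
n6 = ~(0 ^ 1) = 0
n7 = ~(0 ^ 1) = 0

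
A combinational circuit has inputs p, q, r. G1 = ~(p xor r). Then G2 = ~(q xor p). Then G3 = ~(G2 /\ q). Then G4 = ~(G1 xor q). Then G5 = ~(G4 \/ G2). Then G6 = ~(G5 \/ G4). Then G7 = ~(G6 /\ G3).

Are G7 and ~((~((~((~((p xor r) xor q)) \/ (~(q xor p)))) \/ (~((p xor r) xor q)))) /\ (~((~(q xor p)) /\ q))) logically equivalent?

G1 = ~(p xor r)
G2 = ~(q xor p)
G3 = ~(G2 /\ q) = ~((~(q xor p)) /\ q)
G4 = ~(G1 xor q) = ~((~(p xor r)) xor q)
G5 = ~(G4 \/ G2) = ~((~((~(p xor r)) xor q)) \/ (~(q xor p)))
G6 = ~(G5 \/ G4) = ~((~((~((~(p xor r)) xor q)) \/ (~(q xor p)))) \/ (~((~(p xor r)) xor q)))
G7 = ~(G6 /\ G3) = ~((~((~((~((~(p xor r)) xor q)) \/ (~(q xor p)))) \/ (~((~(p xor r)) xor q)))) /\ (~((~(q xor p)) /\ q)))
At p=0, q=0, r=0: circuit gives 0, formula gives 1.

No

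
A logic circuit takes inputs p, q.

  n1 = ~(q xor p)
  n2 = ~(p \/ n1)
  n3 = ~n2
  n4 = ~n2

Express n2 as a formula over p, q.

~(p \/ (~(q xor p)))

n1 = ~(q xor p)
n2 = ~(p \/ n1) = ~(p \/ (~(q xor p)))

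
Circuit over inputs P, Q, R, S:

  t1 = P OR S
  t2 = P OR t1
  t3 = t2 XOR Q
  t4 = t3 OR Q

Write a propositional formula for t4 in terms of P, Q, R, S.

((P OR (P OR S)) XOR Q) OR Q

t1 = P OR S
t2 = P OR t1 = P OR (P OR S)
t3 = t2 XOR Q = (P OR (P OR S)) XOR Q
t4 = t3 OR Q = ((P OR (P OR S)) XOR Q) OR Q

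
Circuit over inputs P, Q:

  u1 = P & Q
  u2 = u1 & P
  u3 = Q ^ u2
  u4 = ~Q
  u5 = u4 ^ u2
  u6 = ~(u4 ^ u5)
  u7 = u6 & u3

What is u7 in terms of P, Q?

u1 = P & Q
u2 = u1 & P = (P & Q) & P
u3 = Q ^ u2 = Q ^ ((P & Q) & P)
u4 = ~Q
u5 = u4 ^ u2 = ~Q ^ ((P & Q) & P)
u6 = ~(u4 ^ u5) = ~(~Q ^ (~Q ^ ((P & Q) & P)))
u7 = u6 & u3 = (~(~Q ^ (~Q ^ ((P & Q) & P)))) & (Q ^ ((P & Q) & P))

(~(~Q ^ (~Q ^ ((P & Q) & P)))) & (Q ^ ((P & Q) & P))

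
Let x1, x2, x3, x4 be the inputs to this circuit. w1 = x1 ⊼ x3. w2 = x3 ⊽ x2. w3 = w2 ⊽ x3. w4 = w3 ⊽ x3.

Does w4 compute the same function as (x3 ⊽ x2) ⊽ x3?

No

w2 = x3 ⊽ x2
w3 = w2 ⊽ x3 = (x3 ⊽ x2) ⊽ x3
w4 = w3 ⊽ x3 = ((x3 ⊽ x2) ⊽ x3) ⊽ x3
At x1=0, x2=0, x3=0, x4=0: circuit gives 1, formula gives 0.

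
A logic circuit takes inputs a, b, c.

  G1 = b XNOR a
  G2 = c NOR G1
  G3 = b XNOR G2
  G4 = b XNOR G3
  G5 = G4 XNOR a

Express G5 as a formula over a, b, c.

G1 = b XNOR a
G2 = c NOR G1 = c NOR (b XNOR a)
G3 = b XNOR G2 = b XNOR (c NOR (b XNOR a))
G4 = b XNOR G3 = b XNOR (b XNOR (c NOR (b XNOR a)))
G5 = G4 XNOR a = (b XNOR (b XNOR (c NOR (b XNOR a)))) XNOR a

(b XNOR (b XNOR (c NOR (b XNOR a)))) XNOR a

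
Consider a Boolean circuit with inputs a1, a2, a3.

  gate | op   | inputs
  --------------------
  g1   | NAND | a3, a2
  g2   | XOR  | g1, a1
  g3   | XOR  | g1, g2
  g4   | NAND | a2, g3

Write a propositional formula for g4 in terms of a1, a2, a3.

a2 NAND ((a3 NAND a2) XOR ((a3 NAND a2) XOR a1))

g1 = a3 NAND a2
g2 = g1 XOR a1 = (a3 NAND a2) XOR a1
g3 = g1 XOR g2 = (a3 NAND a2) XOR ((a3 NAND a2) XOR a1)
g4 = a2 NAND g3 = a2 NAND ((a3 NAND a2) XOR ((a3 NAND a2) XOR a1))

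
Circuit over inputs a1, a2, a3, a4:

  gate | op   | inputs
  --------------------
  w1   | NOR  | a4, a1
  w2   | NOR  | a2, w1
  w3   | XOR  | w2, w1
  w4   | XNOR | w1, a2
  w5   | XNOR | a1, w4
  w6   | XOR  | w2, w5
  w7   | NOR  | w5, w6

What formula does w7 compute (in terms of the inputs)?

(a1 XNOR ((a4 NOR a1) XNOR a2)) NOR ((a2 NOR (a4 NOR a1)) XOR (a1 XNOR ((a4 NOR a1) XNOR a2)))

w1 = a4 NOR a1
w2 = a2 NOR w1 = a2 NOR (a4 NOR a1)
w4 = w1 XNOR a2 = (a4 NOR a1) XNOR a2
w5 = a1 XNOR w4 = a1 XNOR ((a4 NOR a1) XNOR a2)
w6 = w2 XOR w5 = (a2 NOR (a4 NOR a1)) XOR (a1 XNOR ((a4 NOR a1) XNOR a2))
w7 = w5 NOR w6 = (a1 XNOR ((a4 NOR a1) XNOR a2)) NOR ((a2 NOR (a4 NOR a1)) XOR (a1 XNOR ((a4 NOR a1) XNOR a2)))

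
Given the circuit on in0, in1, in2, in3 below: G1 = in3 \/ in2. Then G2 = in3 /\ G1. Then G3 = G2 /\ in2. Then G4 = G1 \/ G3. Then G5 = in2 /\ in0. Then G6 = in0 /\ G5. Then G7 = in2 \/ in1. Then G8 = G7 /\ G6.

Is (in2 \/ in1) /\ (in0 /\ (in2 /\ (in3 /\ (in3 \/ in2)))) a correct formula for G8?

G5 = in2 /\ in0
G6 = in0 /\ G5 = in0 /\ (in2 /\ in0)
G7 = in2 \/ in1
G8 = G7 /\ G6 = (in2 \/ in1) /\ (in0 /\ (in2 /\ in0))
At in0=1, in1=0, in2=1, in3=0: circuit gives 1, formula gives 0.

No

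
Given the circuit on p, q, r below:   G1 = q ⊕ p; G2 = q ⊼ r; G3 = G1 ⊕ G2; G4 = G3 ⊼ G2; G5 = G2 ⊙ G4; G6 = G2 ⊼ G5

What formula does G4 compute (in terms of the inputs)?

((q ⊕ p) ⊕ (q ⊼ r)) ⊼ (q ⊼ r)

G1 = q ⊕ p
G2 = q ⊼ r
G3 = G1 ⊕ G2 = (q ⊕ p) ⊕ (q ⊼ r)
G4 = G3 ⊼ G2 = ((q ⊕ p) ⊕ (q ⊼ r)) ⊼ (q ⊼ r)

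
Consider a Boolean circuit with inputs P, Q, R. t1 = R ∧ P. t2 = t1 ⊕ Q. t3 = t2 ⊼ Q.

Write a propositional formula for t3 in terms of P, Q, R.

t1 = R ∧ P
t2 = t1 ⊕ Q = (R ∧ P) ⊕ Q
t3 = t2 ⊼ Q = ((R ∧ P) ⊕ Q) ⊼ Q

((R ∧ P) ⊕ Q) ⊼ Q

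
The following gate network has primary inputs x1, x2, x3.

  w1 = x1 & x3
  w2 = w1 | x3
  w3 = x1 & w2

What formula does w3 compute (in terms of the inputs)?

w1 = x1 & x3
w2 = w1 | x3 = (x1 & x3) | x3
w3 = x1 & w2 = x1 & ((x1 & x3) | x3)

x1 & ((x1 & x3) | x3)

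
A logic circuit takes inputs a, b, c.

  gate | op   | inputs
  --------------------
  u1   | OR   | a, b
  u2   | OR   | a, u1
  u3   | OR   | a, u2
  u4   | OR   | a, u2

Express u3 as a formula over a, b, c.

a OR (a OR (a OR b))

u1 = a OR b
u2 = a OR u1 = a OR (a OR b)
u3 = a OR u2 = a OR (a OR (a OR b))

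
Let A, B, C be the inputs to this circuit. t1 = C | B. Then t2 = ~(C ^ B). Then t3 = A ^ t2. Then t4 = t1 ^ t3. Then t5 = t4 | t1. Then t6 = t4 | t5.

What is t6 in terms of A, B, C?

t1 = C | B
t2 = ~(C ^ B)
t3 = A ^ t2 = A ^ (~(C ^ B))
t4 = t1 ^ t3 = (C | B) ^ (A ^ (~(C ^ B)))
t5 = t4 | t1 = ((C | B) ^ (A ^ (~(C ^ B)))) | (C | B)
t6 = t4 | t5 = ((C | B) ^ (A ^ (~(C ^ B)))) | (((C | B) ^ (A ^ (~(C ^ B)))) | (C | B))

((C | B) ^ (A ^ (~(C ^ B)))) | (((C | B) ^ (A ^ (~(C ^ B)))) | (C | B))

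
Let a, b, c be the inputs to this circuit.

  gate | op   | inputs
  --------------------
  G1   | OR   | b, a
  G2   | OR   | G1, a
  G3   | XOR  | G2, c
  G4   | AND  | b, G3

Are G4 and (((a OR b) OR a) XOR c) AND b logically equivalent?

G1 = b OR a
G2 = G1 OR a = (b OR a) OR a
G3 = G2 XOR c = ((b OR a) OR a) XOR c
G4 = b AND G3 = b AND (((b OR a) OR a) XOR c)
At a=0, b=0, c=0: circuit gives 0, formula gives 0.
At a=0, b=1, c=0: circuit gives 1, formula gives 1.
Agrees on all 8 inputs.

Yes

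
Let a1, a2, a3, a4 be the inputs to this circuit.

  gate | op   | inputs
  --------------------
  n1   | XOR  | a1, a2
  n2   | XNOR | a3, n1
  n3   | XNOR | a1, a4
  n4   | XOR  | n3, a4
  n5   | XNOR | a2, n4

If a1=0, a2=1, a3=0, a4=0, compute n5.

n3 = 0 XNOR 0 = 1
n4 = 1 XOR 0 = 1
n5 = 1 XNOR 1 = 1

1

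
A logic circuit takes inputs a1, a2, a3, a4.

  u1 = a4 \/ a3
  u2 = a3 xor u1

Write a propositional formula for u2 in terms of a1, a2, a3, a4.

a3 xor (a4 \/ a3)

u1 = a4 \/ a3
u2 = a3 xor u1 = a3 xor (a4 \/ a3)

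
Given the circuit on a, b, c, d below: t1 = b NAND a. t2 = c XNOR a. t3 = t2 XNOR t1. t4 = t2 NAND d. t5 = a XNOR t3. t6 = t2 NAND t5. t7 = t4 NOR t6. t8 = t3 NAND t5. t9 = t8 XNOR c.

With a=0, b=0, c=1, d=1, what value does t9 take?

1

t1 = 0 NAND 0 = 1
t2 = 1 XNOR 0 = 0
t3 = 0 XNOR 1 = 0
t5 = 0 XNOR 0 = 1
t8 = 0 NAND 1 = 1
t9 = 1 XNOR 1 = 1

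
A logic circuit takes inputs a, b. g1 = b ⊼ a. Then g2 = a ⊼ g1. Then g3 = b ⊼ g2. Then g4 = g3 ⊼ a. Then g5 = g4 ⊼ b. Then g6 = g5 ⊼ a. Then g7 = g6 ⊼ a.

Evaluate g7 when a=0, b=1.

1

g1 = 1 ⊼ 0 = 1
g2 = 0 ⊼ 1 = 1
g3 = 1 ⊼ 1 = 0
g4 = 0 ⊼ 0 = 1
g5 = 1 ⊼ 1 = 0
g6 = 0 ⊼ 0 = 1
g7 = 1 ⊼ 0 = 1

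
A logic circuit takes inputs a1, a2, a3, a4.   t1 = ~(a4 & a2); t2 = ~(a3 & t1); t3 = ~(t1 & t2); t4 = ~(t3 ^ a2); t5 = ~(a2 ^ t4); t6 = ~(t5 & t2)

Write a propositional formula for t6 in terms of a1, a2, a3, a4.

t1 = ~(a4 & a2)
t2 = ~(a3 & t1) = ~(a3 & (~(a4 & a2)))
t3 = ~(t1 & t2) = ~((~(a4 & a2)) & (~(a3 & (~(a4 & a2)))))
t4 = ~(t3 ^ a2) = ~((~((~(a4 & a2)) & (~(a3 & (~(a4 & a2)))))) ^ a2)
t5 = ~(a2 ^ t4) = ~(a2 ^ (~((~((~(a4 & a2)) & (~(a3 & (~(a4 & a2)))))) ^ a2)))
t6 = ~(t5 & t2) = ~((~(a2 ^ (~((~((~(a4 & a2)) & (~(a3 & (~(a4 & a2)))))) ^ a2)))) & (~(a3 & (~(a4 & a2)))))

~((~(a2 ^ (~((~((~(a4 & a2)) & (~(a3 & (~(a4 & a2)))))) ^ a2)))) & (~(a3 & (~(a4 & a2)))))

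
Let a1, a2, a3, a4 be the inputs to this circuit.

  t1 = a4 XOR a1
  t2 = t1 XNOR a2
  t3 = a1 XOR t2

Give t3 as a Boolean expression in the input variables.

a1 XOR ((a4 XOR a1) XNOR a2)

t1 = a4 XOR a1
t2 = t1 XNOR a2 = (a4 XOR a1) XNOR a2
t3 = a1 XOR t2 = a1 XOR ((a4 XOR a1) XNOR a2)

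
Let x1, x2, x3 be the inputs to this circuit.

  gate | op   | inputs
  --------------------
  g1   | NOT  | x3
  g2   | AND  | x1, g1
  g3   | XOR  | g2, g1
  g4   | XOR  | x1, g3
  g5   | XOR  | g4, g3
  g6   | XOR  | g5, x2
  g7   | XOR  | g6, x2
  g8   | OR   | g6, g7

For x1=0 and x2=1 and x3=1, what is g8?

g1 = NOT 1 = 0
g2 = 0 AND 0 = 0
g3 = 0 XOR 0 = 0
g4 = 0 XOR 0 = 0
g5 = 0 XOR 0 = 0
g6 = 0 XOR 1 = 1
g7 = 1 XOR 1 = 0
g8 = 1 OR 0 = 1

1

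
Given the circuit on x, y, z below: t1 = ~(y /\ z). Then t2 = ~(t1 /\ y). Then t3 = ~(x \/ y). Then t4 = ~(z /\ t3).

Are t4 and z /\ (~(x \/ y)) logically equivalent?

No

t3 = ~(x \/ y)
t4 = ~(z /\ t3) = ~(z /\ (~(x \/ y)))
At x=0, y=0, z=0: circuit gives 1, formula gives 0.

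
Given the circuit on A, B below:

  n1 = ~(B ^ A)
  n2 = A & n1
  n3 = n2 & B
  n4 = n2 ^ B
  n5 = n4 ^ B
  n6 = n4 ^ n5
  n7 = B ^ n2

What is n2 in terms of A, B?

A & (~(B ^ A))

n1 = ~(B ^ A)
n2 = A & n1 = A & (~(B ^ A))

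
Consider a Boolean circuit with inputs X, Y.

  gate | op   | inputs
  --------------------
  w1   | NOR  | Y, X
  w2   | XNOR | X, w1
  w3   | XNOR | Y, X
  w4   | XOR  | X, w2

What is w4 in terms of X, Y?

w1 = Y NOR X
w2 = X XNOR w1 = X XNOR (Y NOR X)
w4 = X XOR w2 = X XOR (X XNOR (Y NOR X))

X XOR (X XNOR (Y NOR X))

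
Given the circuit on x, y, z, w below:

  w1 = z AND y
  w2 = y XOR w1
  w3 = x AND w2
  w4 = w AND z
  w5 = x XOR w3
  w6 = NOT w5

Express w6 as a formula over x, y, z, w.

NOT (x XOR (x AND (y XOR (z AND y))))

w1 = z AND y
w2 = y XOR w1 = y XOR (z AND y)
w3 = x AND w2 = x AND (y XOR (z AND y))
w5 = x XOR w3 = x XOR (x AND (y XOR (z AND y)))
w6 = NOT w5 = NOT (x XOR (x AND (y XOR (z AND y))))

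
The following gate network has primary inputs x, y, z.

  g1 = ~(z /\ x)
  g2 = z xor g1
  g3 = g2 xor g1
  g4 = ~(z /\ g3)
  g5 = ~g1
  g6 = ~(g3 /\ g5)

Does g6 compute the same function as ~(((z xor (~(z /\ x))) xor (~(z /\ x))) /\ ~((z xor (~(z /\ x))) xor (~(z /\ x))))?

No

g1 = ~(z /\ x)
g2 = z xor g1 = z xor (~(z /\ x))
g3 = g2 xor g1 = (z xor (~(z /\ x))) xor (~(z /\ x))
g5 = ~g1 = ~(~(z /\ x))
g6 = ~(g3 /\ g5) = ~(((z xor (~(z /\ x))) xor (~(z /\ x))) /\ ~(~(z /\ x)))
At x=1, y=0, z=1: circuit gives 0, formula gives 1.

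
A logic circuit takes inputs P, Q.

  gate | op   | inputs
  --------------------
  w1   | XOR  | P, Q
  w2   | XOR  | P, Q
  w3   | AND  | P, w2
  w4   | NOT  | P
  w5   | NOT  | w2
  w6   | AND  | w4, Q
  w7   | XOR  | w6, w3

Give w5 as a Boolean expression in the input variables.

NOT (P XOR Q)

w2 = P XOR Q
w5 = NOT w2 = NOT (P XOR Q)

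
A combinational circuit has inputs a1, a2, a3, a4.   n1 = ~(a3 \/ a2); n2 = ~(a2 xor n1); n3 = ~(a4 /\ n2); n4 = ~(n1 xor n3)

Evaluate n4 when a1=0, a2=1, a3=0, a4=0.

0

n1 = ~(0 \/ 1) = 0
n2 = ~(1 xor 0) = 0
n3 = ~(0 /\ 0) = 1
n4 = ~(0 xor 1) = 0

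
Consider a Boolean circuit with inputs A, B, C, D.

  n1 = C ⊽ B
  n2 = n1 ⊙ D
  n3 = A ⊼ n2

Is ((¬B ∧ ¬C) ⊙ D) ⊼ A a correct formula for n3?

Yes

n1 = C ⊽ B
n2 = n1 ⊙ D = (C ⊽ B) ⊙ D
n3 = A ⊼ n2 = A ⊼ ((C ⊽ B) ⊙ D)
At A=1, B=0, C=0, D=1: circuit gives 0, formula gives 0.
At A=0, B=0, C=0, D=0: circuit gives 1, formula gives 1.
Agrees on all 16 inputs.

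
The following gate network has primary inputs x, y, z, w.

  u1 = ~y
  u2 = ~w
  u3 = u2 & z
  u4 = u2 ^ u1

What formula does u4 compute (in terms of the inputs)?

u1 = ~y
u2 = ~w
u4 = u2 ^ u1 = ~w ^ ~y

~w ^ ~y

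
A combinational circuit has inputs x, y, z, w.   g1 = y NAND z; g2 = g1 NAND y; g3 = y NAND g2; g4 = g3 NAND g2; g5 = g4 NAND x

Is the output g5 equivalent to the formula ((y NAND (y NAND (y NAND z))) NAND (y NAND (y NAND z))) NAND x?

Yes

g1 = y NAND z
g2 = g1 NAND y = (y NAND z) NAND y
g3 = y NAND g2 = y NAND ((y NAND z) NAND y)
g4 = g3 NAND g2 = (y NAND ((y NAND z) NAND y)) NAND ((y NAND z) NAND y)
g5 = g4 NAND x = ((y NAND ((y NAND z) NAND y)) NAND ((y NAND z) NAND y)) NAND x
At x=1, y=1, z=0, w=0: circuit gives 0, formula gives 0.
At x=0, y=0, z=0, w=0: circuit gives 1, formula gives 1.
Agrees on all 16 inputs.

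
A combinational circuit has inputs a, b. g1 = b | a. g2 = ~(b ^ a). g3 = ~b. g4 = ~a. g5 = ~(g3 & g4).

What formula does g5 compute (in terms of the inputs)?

~(~b & ~a)

g3 = ~b
g4 = ~a
g5 = ~(g3 & g4) = ~(~b & ~a)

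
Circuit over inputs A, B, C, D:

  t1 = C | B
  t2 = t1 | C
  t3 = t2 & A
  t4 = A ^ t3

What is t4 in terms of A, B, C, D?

t1 = C | B
t2 = t1 | C = (C | B) | C
t3 = t2 & A = ((C | B) | C) & A
t4 = A ^ t3 = A ^ (((C | B) | C) & A)

A ^ (((C | B) | C) & A)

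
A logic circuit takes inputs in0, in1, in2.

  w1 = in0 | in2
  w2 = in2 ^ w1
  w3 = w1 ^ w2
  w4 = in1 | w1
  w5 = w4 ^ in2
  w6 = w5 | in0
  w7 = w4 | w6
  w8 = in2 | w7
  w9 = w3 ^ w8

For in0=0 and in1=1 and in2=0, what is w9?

1

w1 = 0 | 0 = 0
w2 = 0 ^ 0 = 0
w3 = 0 ^ 0 = 0
w4 = 1 | 0 = 1
w5 = 1 ^ 0 = 1
w6 = 1 | 0 = 1
w7 = 1 | 1 = 1
w8 = 0 | 1 = 1
w9 = 0 ^ 1 = 1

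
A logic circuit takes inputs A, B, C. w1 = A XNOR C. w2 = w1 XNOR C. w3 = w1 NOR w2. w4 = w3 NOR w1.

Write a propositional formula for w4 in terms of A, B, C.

w1 = A XNOR C
w2 = w1 XNOR C = (A XNOR C) XNOR C
w3 = w1 NOR w2 = (A XNOR C) NOR ((A XNOR C) XNOR C)
w4 = w3 NOR w1 = ((A XNOR C) NOR ((A XNOR C) XNOR C)) NOR (A XNOR C)

((A XNOR C) NOR ((A XNOR C) XNOR C)) NOR (A XNOR C)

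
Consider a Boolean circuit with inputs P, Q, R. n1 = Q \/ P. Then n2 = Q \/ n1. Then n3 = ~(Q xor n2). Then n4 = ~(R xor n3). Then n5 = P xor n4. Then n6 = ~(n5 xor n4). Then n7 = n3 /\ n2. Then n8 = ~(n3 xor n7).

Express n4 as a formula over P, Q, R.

~(R xor (~(Q xor (Q \/ (Q \/ P)))))

n1 = Q \/ P
n2 = Q \/ n1 = Q \/ (Q \/ P)
n3 = ~(Q xor n2) = ~(Q xor (Q \/ (Q \/ P)))
n4 = ~(R xor n3) = ~(R xor (~(Q xor (Q \/ (Q \/ P)))))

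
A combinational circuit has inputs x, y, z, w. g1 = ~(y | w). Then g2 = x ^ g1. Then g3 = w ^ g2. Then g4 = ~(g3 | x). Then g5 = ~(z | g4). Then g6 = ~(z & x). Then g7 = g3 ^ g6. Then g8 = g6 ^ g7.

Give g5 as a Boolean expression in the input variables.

g1 = ~(y | w)
g2 = x ^ g1 = x ^ (~(y | w))
g3 = w ^ g2 = w ^ (x ^ (~(y | w)))
g4 = ~(g3 | x) = ~((w ^ (x ^ (~(y | w)))) | x)
g5 = ~(z | g4) = ~(z | (~((w ^ (x ^ (~(y | w)))) | x)))

~(z | (~((w ^ (x ^ (~(y | w)))) | x)))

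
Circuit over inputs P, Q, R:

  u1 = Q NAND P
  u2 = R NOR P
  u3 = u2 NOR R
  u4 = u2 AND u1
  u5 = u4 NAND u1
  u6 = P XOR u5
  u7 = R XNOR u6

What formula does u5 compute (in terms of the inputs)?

((R NOR P) AND (Q NAND P)) NAND (Q NAND P)

u1 = Q NAND P
u2 = R NOR P
u4 = u2 AND u1 = (R NOR P) AND (Q NAND P)
u5 = u4 NAND u1 = ((R NOR P) AND (Q NAND P)) NAND (Q NAND P)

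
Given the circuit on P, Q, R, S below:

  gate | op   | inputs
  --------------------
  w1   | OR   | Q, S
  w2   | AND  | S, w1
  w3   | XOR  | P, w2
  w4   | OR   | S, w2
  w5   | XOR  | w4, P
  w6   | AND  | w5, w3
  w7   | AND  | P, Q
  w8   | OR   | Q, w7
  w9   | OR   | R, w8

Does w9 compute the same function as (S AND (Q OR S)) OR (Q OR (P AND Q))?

w7 = P AND Q
w8 = Q OR w7 = Q OR (P AND Q)
w9 = R OR w8 = R OR (Q OR (P AND Q))
At P=0, Q=0, R=0, S=1: circuit gives 0, formula gives 1.

No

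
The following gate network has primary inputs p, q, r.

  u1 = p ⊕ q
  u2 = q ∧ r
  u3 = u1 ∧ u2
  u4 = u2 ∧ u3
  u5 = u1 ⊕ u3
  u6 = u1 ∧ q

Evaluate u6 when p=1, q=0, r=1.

0

u1 = 1 ⊕ 0 = 1
u6 = 1 ∧ 0 = 0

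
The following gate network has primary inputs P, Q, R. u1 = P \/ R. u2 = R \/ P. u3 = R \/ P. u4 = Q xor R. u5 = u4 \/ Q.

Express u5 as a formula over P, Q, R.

u4 = Q xor R
u5 = u4 \/ Q = (Q xor R) \/ Q

(Q xor R) \/ Q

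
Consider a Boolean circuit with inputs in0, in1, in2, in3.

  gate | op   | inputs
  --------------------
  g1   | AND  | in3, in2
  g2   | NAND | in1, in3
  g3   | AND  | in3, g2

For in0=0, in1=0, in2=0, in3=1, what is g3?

g2 = 0 NAND 1 = 1
g3 = 1 AND 1 = 1

1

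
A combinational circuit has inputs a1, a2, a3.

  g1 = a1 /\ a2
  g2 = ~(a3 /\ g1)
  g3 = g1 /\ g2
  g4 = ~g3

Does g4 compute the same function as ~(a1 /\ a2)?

No

g1 = a1 /\ a2
g2 = ~(a3 /\ g1) = ~(a3 /\ (a1 /\ a2))
g3 = g1 /\ g2 = (a1 /\ a2) /\ (~(a3 /\ (a1 /\ a2)))
g4 = ~g3 = ~((a1 /\ a2) /\ (~(a3 /\ (a1 /\ a2))))
At a1=1, a2=1, a3=1: circuit gives 1, formula gives 0.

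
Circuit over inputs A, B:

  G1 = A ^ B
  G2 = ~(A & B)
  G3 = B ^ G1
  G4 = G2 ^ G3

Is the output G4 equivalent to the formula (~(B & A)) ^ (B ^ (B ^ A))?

Yes

G1 = A ^ B
G2 = ~(A & B)
G3 = B ^ G1 = B ^ (A ^ B)
G4 = G2 ^ G3 = (~(A & B)) ^ (B ^ (A ^ B))
At A=1, B=0: circuit gives 0, formula gives 0.
At A=0, B=0: circuit gives 1, formula gives 1.
Agrees on all 4 inputs.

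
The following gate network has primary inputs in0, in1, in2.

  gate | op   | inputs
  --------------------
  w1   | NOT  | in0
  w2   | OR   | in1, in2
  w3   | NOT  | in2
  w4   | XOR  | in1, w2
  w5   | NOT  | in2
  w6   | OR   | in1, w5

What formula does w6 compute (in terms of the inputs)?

w5 = NOT in2
w6 = in1 OR w5 = in1 OR NOT in2

in1 OR NOT in2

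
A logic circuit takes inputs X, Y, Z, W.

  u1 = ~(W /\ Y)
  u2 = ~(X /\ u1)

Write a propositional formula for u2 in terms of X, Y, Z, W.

u1 = ~(W /\ Y)
u2 = ~(X /\ u1) = ~(X /\ (~(W /\ Y)))

~(X /\ (~(W /\ Y)))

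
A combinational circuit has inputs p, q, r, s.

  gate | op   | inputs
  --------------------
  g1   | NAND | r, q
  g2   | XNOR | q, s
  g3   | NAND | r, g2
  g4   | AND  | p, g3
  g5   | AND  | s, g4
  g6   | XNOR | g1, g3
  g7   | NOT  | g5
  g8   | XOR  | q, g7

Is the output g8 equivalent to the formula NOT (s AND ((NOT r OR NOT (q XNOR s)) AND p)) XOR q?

g2 = q XNOR s
g3 = r NAND g2 = r NAND (q XNOR s)
g4 = p AND g3 = p AND (r NAND (q XNOR s))
g5 = s AND g4 = s AND (p AND (r NAND (q XNOR s)))
g7 = NOT g5 = NOT (s AND (p AND (r NAND (q XNOR s))))
g8 = q XOR g7 = q XOR NOT (s AND (p AND (r NAND (q XNOR s))))
At p=0, q=1, r=0, s=0: circuit gives 0, formula gives 0.
At p=0, q=0, r=0, s=0: circuit gives 1, formula gives 1.
Agrees on all 16 inputs.

Yes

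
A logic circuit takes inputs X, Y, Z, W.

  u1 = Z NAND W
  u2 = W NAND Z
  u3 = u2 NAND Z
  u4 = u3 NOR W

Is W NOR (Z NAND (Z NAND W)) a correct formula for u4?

u2 = W NAND Z
u3 = u2 NAND Z = (W NAND Z) NAND Z
u4 = u3 NOR W = ((W NAND Z) NAND Z) NOR W
At X=0, Y=0, Z=0, W=0: circuit gives 0, formula gives 0.
At X=0, Y=0, Z=1, W=0: circuit gives 1, formula gives 1.
Agrees on all 16 inputs.

Yes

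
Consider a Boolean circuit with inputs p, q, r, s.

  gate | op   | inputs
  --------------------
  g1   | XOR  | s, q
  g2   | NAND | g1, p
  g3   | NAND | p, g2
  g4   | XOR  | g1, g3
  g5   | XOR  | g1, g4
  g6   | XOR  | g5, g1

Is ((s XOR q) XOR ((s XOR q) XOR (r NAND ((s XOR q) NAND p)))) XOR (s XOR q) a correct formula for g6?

No

g1 = s XOR q
g2 = g1 NAND p = (s XOR q) NAND p
g3 = p NAND g2 = p NAND ((s XOR q) NAND p)
g4 = g1 XOR g3 = (s XOR q) XOR (p NAND ((s XOR q) NAND p))
g5 = g1 XOR g4 = (s XOR q) XOR ((s XOR q) XOR (p NAND ((s XOR q) NAND p)))
g6 = g5 XOR g1 = ((s XOR q) XOR ((s XOR q) XOR (p NAND ((s XOR q) NAND p)))) XOR (s XOR q)
At p=0, q=0, r=1, s=0: circuit gives 1, formula gives 0.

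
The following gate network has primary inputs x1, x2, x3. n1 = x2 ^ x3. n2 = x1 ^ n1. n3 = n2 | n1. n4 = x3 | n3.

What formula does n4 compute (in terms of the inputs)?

x3 | ((x1 ^ (x2 ^ x3)) | (x2 ^ x3))

n1 = x2 ^ x3
n2 = x1 ^ n1 = x1 ^ (x2 ^ x3)
n3 = n2 | n1 = (x1 ^ (x2 ^ x3)) | (x2 ^ x3)
n4 = x3 | n3 = x3 | ((x1 ^ (x2 ^ x3)) | (x2 ^ x3))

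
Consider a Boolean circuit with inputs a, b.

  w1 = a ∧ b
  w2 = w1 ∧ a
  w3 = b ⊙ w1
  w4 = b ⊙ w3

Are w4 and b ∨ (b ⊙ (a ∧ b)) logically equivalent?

No

w1 = a ∧ b
w3 = b ⊙ w1 = b ⊙ (a ∧ b)
w4 = b ⊙ w3 = b ⊙ (b ⊙ (a ∧ b))
At a=0, b=0: circuit gives 0, formula gives 1.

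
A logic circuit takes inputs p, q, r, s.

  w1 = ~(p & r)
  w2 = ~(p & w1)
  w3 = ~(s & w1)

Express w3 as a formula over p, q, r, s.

w1 = ~(p & r)
w3 = ~(s & w1) = ~(s & (~(p & r)))

~(s & (~(p & r)))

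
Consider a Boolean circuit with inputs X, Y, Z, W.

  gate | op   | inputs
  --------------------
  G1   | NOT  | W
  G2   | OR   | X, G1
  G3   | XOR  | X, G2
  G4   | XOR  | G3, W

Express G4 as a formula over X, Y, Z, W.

G1 = NOT W
G2 = X OR G1 = X OR NOT W
G3 = X XOR G2 = X XOR (X OR NOT W)
G4 = G3 XOR W = (X XOR (X OR NOT W)) XOR W

(X XOR (X OR NOT W)) XOR W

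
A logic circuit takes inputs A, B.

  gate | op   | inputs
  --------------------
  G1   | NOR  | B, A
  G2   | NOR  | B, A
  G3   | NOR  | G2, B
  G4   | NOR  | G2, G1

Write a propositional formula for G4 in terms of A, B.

G1 = B NOR A
G2 = B NOR A
G4 = G2 NOR G1 = (B NOR A) NOR (B NOR A)

(B NOR A) NOR (B NOR A)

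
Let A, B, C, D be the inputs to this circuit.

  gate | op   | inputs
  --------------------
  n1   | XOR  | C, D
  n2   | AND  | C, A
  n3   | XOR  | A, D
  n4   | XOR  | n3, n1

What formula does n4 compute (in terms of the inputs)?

(A XOR D) XOR (C XOR D)

n1 = C XOR D
n3 = A XOR D
n4 = n3 XOR n1 = (A XOR D) XOR (C XOR D)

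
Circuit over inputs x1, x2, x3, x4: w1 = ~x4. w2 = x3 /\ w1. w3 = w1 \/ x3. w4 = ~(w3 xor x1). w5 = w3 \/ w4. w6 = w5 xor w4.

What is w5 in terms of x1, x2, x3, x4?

(~x4 \/ x3) \/ (~((~x4 \/ x3) xor x1))

w1 = ~x4
w3 = w1 \/ x3 = ~x4 \/ x3
w4 = ~(w3 xor x1) = ~((~x4 \/ x3) xor x1)
w5 = w3 \/ w4 = (~x4 \/ x3) \/ (~((~x4 \/ x3) xor x1))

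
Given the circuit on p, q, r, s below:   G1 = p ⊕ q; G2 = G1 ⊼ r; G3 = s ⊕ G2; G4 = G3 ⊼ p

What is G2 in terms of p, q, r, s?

G1 = p ⊕ q
G2 = G1 ⊼ r = (p ⊕ q) ⊼ r

(p ⊕ q) ⊼ r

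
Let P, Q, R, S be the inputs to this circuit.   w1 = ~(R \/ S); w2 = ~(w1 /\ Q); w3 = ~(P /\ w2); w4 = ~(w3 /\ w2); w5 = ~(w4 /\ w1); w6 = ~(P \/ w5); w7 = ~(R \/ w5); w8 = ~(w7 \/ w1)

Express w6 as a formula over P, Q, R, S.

w1 = ~(R \/ S)
w2 = ~(w1 /\ Q) = ~((~(R \/ S)) /\ Q)
w3 = ~(P /\ w2) = ~(P /\ (~((~(R \/ S)) /\ Q)))
w4 = ~(w3 /\ w2) = ~((~(P /\ (~((~(R \/ S)) /\ Q)))) /\ (~((~(R \/ S)) /\ Q)))
w5 = ~(w4 /\ w1) = ~((~((~(P /\ (~((~(R \/ S)) /\ Q)))) /\ (~((~(R \/ S)) /\ Q)))) /\ (~(R \/ S)))
w6 = ~(P \/ w5) = ~(P \/ (~((~((~(P /\ (~((~(R \/ S)) /\ Q)))) /\ (~((~(R \/ S)) /\ Q)))) /\ (~(R \/ S)))))

~(P \/ (~((~((~(P /\ (~((~(R \/ S)) /\ Q)))) /\ (~((~(R \/ S)) /\ Q)))) /\ (~(R \/ S)))))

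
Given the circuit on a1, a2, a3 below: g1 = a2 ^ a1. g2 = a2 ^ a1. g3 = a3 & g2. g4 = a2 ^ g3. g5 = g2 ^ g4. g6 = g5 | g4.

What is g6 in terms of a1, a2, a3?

((a2 ^ a1) ^ (a2 ^ (a3 & (a2 ^ a1)))) | (a2 ^ (a3 & (a2 ^ a1)))

g2 = a2 ^ a1
g3 = a3 & g2 = a3 & (a2 ^ a1)
g4 = a2 ^ g3 = a2 ^ (a3 & (a2 ^ a1))
g5 = g2 ^ g4 = (a2 ^ a1) ^ (a2 ^ (a3 & (a2 ^ a1)))
g6 = g5 | g4 = ((a2 ^ a1) ^ (a2 ^ (a3 & (a2 ^ a1)))) | (a2 ^ (a3 & (a2 ^ a1)))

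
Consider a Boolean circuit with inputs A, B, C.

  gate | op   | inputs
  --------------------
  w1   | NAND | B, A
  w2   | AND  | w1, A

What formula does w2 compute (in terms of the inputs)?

(B NAND A) AND A

w1 = B NAND A
w2 = w1 AND A = (B NAND A) AND A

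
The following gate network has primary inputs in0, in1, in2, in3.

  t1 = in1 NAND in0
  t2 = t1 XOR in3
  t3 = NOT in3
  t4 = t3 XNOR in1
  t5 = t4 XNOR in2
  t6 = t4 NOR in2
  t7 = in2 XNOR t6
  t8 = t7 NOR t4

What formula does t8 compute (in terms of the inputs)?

t3 = NOT in3
t4 = t3 XNOR in1 = NOT in3 XNOR in1
t6 = t4 NOR in2 = (NOT in3 XNOR in1) NOR in2
t7 = in2 XNOR t6 = in2 XNOR ((NOT in3 XNOR in1) NOR in2)
t8 = t7 NOR t4 = (in2 XNOR ((NOT in3 XNOR in1) NOR in2)) NOR (NOT in3 XNOR in1)

(in2 XNOR ((NOT in3 XNOR in1) NOR in2)) NOR (NOT in3 XNOR in1)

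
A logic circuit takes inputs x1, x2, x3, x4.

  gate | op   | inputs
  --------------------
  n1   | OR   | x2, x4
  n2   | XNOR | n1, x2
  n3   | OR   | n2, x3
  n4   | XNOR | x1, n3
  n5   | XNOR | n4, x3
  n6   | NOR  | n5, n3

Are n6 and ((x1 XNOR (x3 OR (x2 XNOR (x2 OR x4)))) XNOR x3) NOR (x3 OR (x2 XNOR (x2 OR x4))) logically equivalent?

n1 = x2 OR x4
n2 = n1 XNOR x2 = (x2 OR x4) XNOR x2
n3 = n2 OR x3 = ((x2 OR x4) XNOR x2) OR x3
n4 = x1 XNOR n3 = x1 XNOR (((x2 OR x4) XNOR x2) OR x3)
n5 = n4 XNOR x3 = (x1 XNOR (((x2 OR x4) XNOR x2) OR x3)) XNOR x3
n6 = n5 NOR n3 = ((x1 XNOR (((x2 OR x4) XNOR x2) OR x3)) XNOR x3) NOR (((x2 OR x4) XNOR x2) OR x3)
At x1=0, x2=0, x3=0, x4=0: circuit gives 0, formula gives 0.
At x1=0, x2=0, x3=0, x4=1: circuit gives 1, formula gives 1.
Agrees on all 16 inputs.

Yes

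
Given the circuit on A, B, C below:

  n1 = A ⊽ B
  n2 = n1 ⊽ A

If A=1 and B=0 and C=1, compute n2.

0

n1 = 1 ⊽ 0 = 0
n2 = 0 ⊽ 1 = 0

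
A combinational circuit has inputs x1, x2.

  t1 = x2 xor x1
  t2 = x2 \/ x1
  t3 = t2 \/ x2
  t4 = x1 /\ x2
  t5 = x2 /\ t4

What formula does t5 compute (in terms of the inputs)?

t4 = x1 /\ x2
t5 = x2 /\ t4 = x2 /\ (x1 /\ x2)

x2 /\ (x1 /\ x2)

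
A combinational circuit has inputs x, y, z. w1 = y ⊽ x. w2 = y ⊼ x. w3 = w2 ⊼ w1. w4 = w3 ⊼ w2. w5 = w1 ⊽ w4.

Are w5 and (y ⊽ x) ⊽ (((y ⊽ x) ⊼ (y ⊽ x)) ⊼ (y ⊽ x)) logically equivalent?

w1 = y ⊽ x
w2 = y ⊼ x
w3 = w2 ⊼ w1 = (y ⊼ x) ⊼ (y ⊽ x)
w4 = w3 ⊼ w2 = ((y ⊼ x) ⊼ (y ⊽ x)) ⊼ (y ⊼ x)
w5 = w1 ⊽ w4 = (y ⊽ x) ⊽ (((y ⊼ x) ⊼ (y ⊽ x)) ⊼ (y ⊼ x))
At x=0, y=1, z=0: circuit gives 1, formula gives 0.

No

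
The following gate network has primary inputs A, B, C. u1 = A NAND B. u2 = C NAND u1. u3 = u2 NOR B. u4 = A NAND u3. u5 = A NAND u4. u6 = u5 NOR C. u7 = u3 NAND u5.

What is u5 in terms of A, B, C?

u1 = A NAND B
u2 = C NAND u1 = C NAND (A NAND B)
u3 = u2 NOR B = (C NAND (A NAND B)) NOR B
u4 = A NAND u3 = A NAND ((C NAND (A NAND B)) NOR B)
u5 = A NAND u4 = A NAND (A NAND ((C NAND (A NAND B)) NOR B))

A NAND (A NAND ((C NAND (A NAND B)) NOR B))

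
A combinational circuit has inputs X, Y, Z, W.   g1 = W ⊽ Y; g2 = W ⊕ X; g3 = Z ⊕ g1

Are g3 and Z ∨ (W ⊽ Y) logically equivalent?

g1 = W ⊽ Y
g3 = Z ⊕ g1 = Z ⊕ (W ⊽ Y)
At X=0, Y=0, Z=1, W=0: circuit gives 0, formula gives 1.

No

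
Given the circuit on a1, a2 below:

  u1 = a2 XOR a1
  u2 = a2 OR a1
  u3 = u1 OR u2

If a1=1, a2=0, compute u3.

1

u1 = 0 XOR 1 = 1
u2 = 0 OR 1 = 1
u3 = 1 OR 1 = 1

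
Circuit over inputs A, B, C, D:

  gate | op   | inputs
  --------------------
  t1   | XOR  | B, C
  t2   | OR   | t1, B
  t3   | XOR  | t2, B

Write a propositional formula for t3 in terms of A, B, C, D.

t1 = B XOR C
t2 = t1 OR B = (B XOR C) OR B
t3 = t2 XOR B = ((B XOR C) OR B) XOR B

((B XOR C) OR B) XOR B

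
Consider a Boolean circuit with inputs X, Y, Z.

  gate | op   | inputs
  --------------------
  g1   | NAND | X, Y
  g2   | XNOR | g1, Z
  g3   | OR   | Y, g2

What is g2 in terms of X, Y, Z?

g1 = X NAND Y
g2 = g1 XNOR Z = (X NAND Y) XNOR Z

(X NAND Y) XNOR Z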